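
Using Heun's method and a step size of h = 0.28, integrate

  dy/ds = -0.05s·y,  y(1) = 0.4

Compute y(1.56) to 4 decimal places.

Heun: k1 = f(s_n, y_n); k2 = f(s_n + h, y_n + h·k1); y_{n+1} = y_n + (h/2)·(k1 + k2).
s=1.000000, y=0.400000:
  k1 = f(1.000000, 0.400000) = -0.020000
  k2 = f(1.280000, 0.394400) = -0.025242
  y ← 0.400000 + (0.28/2)·(-0.020000 + (-0.025242)) = 0.393666
s=1.280000, y=0.393666:
  k1 = f(1.280000, 0.393666) = -0.025195
  k2 = f(1.560000, 0.386612) = -0.030156
  y ← 0.393666 + (0.28/2)·(-0.025195 + (-0.030156)) = 0.385917
y(1.56) ≈ 0.3859

0.3859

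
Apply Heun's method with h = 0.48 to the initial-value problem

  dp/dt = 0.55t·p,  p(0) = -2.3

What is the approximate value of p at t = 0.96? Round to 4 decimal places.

Heun: k1 = f(t_n, p_n); k2 = f(t_n + h, p_n + h·k1); p_{n+1} = p_n + (h/2)·(k1 + k2).
t=0.000000, p=-2.300000:
  k1 = f(0.000000, -2.300000) = 0.000000
  k2 = f(0.480000, -2.300000) = -0.607200
  p ← -2.300000 + (0.48/2)·(0.000000 + (-0.607200)) = -2.445728
t=0.480000, p=-2.445728:
  k1 = f(0.480000, -2.445728) = -0.645672
  k2 = f(0.960000, -2.755651) = -1.454984
  p ← -2.445728 + (0.48/2)·(-0.645672 + (-1.454984)) = -2.949885
p(0.96) ≈ -2.9499

-2.9499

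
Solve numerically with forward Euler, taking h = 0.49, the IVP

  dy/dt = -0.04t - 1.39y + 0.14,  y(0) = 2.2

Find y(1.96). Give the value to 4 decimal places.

0.0865

Euler: y_{n+1} = y_n + h·f(t_n, y_n).
t=0.000000, y=2.200000: f=-2.918000 → y ← 2.200000 + 0.49·(-2.918000) = 0.770180
t=0.490000, y=0.770180: f=-0.950150 → y ← 0.770180 + 0.49·(-0.950150) = 0.304606
t=0.980000, y=0.304606: f=-0.322603 → y ← 0.304606 + 0.49·(-0.322603) = 0.146531
t=1.470000, y=0.146531: f=-0.122478 → y ← 0.146531 + 0.49·(-0.122478) = 0.086517
y(1.96) ≈ 0.0865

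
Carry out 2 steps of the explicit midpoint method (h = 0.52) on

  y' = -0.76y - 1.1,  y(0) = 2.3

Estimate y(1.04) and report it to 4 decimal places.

Midpoint: k1 = f(x_n, y_n); k2 = f(x_n + h/2, y_n + (h/2)·k1); y_{n+1} = y_n + h·k2.
x=0.000000, y=2.300000:
  k1 = f(0.000000, 2.300000) = -2.848000
  k2 = f(0.260000, 1.559520) = -2.285235
  y ← 2.300000 + 0.52·(-2.285235) = 1.111678
x=0.520000, y=1.111678:
  k1 = f(0.520000, 1.111678) = -1.944875
  k2 = f(0.780000, 0.606010) = -1.560568
  y ← 1.111678 + 0.52·(-1.560568) = 0.300182
y(1.04) ≈ 0.3002

0.3002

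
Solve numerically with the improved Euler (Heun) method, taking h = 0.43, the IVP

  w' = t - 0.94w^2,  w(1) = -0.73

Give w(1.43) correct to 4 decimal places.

-0.3689

Heun: k1 = f(t_n, w_n); k2 = f(t_n + h, w_n + h·k1); w_{n+1} = w_n + (h/2)·(k1 + k2).
t=1.000000, w=-0.730000:
  k1 = f(1.000000, -0.730000) = 0.499074
  k2 = f(1.430000, -0.515398) = 1.180303
  w ← -0.730000 + (0.43/2)·(0.499074 + 1.180303) = -0.368934
w(1.43) ≈ -0.3689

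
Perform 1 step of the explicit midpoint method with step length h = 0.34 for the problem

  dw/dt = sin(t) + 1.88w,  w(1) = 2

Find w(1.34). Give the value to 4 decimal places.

4.0915

Midpoint: k1 = f(t_n, w_n); k2 = f(t_n + h/2, w_n + (h/2)·k1); w_{n+1} = w_n + h·k2.
t=1.000000, w=2.000000:
  k1 = f(1.000000, 2.000000) = 4.601471
  k2 = f(1.170000, 2.782250) = 6.151381
  w ← 2.000000 + 0.34·6.151381 = 4.091469
w(1.34) ≈ 4.0915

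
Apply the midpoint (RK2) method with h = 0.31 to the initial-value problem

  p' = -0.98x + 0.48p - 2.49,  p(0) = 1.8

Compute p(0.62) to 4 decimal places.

0.4274

Midpoint: k1 = f(x_n, p_n); k2 = f(x_n + h/2, p_n + (h/2)·k1); p_{n+1} = p_n + h·k2.
x=0.000000, p=1.800000:
  k1 = f(0.000000, 1.800000) = -1.626000
  k2 = f(0.155000, 1.547970) = -1.898874
  p ← 1.800000 + 0.31·(-1.898874) = 1.211349
x=0.310000, p=1.211349:
  k1 = f(0.310000, 1.211349) = -2.212353
  k2 = f(0.465000, 0.868434) = -2.528852
  p ← 1.211349 + 0.31·(-2.528852) = 0.427405
p(0.62) ≈ 0.4274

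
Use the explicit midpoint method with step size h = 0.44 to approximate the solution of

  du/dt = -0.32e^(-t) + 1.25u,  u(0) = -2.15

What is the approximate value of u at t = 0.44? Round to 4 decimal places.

Midpoint: k1 = f(t_n, u_n); k2 = f(t_n + h/2, u_n + (h/2)·k1); u_{n+1} = u_n + h·k2.
t=0.000000, u=-2.150000:
  k1 = f(0.000000, -2.150000) = -3.007500
  k2 = f(0.220000, -2.811650) = -3.771369
  u ← -2.150000 + 0.44·(-3.771369) = -3.809402
u(0.44) ≈ -3.8094

-3.8094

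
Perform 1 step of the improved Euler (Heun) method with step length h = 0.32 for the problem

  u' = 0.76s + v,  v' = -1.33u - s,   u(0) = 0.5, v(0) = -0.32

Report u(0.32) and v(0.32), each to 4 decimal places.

Heun on (u,v): k1 = f(s_n, state_n); k2 = f(s_n + h, state_n + h·k1); state_{n+1} = state_n + (h/2)·(k1 + k2).
0.000000: (0.500000, -0.320000)
  k1 = (-0.320000, -0.665000)
  predictor → (0.397600, -0.532800)
  k2 = (-0.289600, -0.848808)
  → (0.402464, -0.562209)
(u(0.32), v(0.32)) ≈ (0.4025, -0.5622)

0.4025, -0.5622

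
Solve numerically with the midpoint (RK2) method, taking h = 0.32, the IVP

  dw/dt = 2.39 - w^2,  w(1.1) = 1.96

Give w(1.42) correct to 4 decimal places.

Midpoint: k1 = f(t_n, w_n); k2 = f(t_n + h/2, w_n + (h/2)·k1); w_{n+1} = w_n + h·k2.
t=1.100000, w=1.960000:
  k1 = f(1.100000, 1.960000) = -1.451600
  k2 = f(1.260000, 1.727744) = -0.595099
  w ← 1.960000 + 0.32·(-0.595099) = 1.769568
w(1.42) ≈ 1.7696

1.7696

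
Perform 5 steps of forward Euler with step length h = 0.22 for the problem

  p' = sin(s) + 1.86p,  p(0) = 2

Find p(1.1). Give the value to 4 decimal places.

11.7947

Euler: p_{n+1} = p_n + h·f(s_n, p_n).
s=0.000000, p=2.000000: f=3.720000 → p ← 2.000000 + 0.22·3.720000 = 2.818400
s=0.220000, p=2.818400: f=5.460454 → p ← 2.818400 + 0.22·5.460454 = 4.019700
s=0.440000, p=4.019700: f=7.902581 → p ← 4.019700 + 0.22·7.902581 = 5.758268
s=0.660000, p=5.758268: f=11.323495 → p ← 5.758268 + 0.22·11.323495 = 8.249436
s=0.880000, p=8.249436: f=16.114691 → p ← 8.249436 + 0.22·16.114691 = 11.794668
p(1.1) ≈ 11.7947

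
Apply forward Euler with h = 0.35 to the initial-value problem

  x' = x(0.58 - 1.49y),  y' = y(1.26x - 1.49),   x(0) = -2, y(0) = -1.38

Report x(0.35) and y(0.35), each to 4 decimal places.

-3.8453, 0.5568

Euler on (x,y): x_{n+1} = x_n + h·x', y_{n+1} = y_n + h·y'.
0.000000: (-2.000000, -1.380000); f=(-5.272400, 5.533800) → (-3.845340, 0.556830)
(x(0.35), y(0.35)) ≈ (-3.8453, 0.5568)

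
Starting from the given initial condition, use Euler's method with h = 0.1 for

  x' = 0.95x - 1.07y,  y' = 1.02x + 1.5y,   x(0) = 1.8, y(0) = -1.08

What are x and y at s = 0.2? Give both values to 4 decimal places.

2.3980, -1.0043

Euler on (x,y): x_{n+1} = x_n + h·x', y_{n+1} = y_n + h·y'.
0.000000: (1.800000, -1.080000); f=(2.865600, 0.216000) → (2.086560, -1.058400)
0.100000: (2.086560, -1.058400); f=(3.114720, 0.540691) → (2.398032, -1.004331)
(x(0.2), y(0.2)) ≈ (2.3980, -1.0043)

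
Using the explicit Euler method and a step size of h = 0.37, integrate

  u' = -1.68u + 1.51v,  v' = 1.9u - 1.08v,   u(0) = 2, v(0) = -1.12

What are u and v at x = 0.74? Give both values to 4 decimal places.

0.4594, 0.5326

Euler on (u,v): u_{n+1} = u_n + h·u', v_{n+1} = v_n + h·v'.
0.000000: (2.000000, -1.120000); f=(-5.051200, 5.009600) → (0.131056, 0.733552)
0.370000: (0.131056, 0.733552); f=(0.887489, -0.543230) → (0.459427, 0.532557)
(u(0.74), v(0.74)) ≈ (0.4594, 0.5326)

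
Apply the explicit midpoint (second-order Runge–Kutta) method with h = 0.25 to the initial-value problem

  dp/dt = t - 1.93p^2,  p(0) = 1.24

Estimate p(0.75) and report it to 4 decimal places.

Midpoint: k1 = f(t_n, p_n); k2 = f(t_n + h/2, p_n + (h/2)·k1); p_{n+1} = p_n + h·k2.
t=0.000000, p=1.240000:
  k1 = f(0.000000, 1.240000) = -2.967568
  k2 = f(0.125000, 0.869054) = -1.332642
  p ← 1.240000 + 0.25·(-1.332642) = 0.906840
t=0.250000, p=0.906840:
  k1 = f(0.250000, 0.906840) = -1.337151
  k2 = f(0.375000, 0.739696) = -0.680999
  p ← 0.906840 + 0.25·(-0.680999) = 0.736590
t=0.500000, p=0.736590:
  k1 = f(0.500000, 0.736590) = -0.547150
  k2 = f(0.625000, 0.668196) = -0.236718
  p ← 0.736590 + 0.25·(-0.236718) = 0.677410
p(0.75) ≈ 0.6774

0.6774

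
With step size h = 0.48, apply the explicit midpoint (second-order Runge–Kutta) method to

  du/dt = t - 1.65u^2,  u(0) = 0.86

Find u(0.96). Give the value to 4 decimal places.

Midpoint: k1 = f(t_n, u_n); k2 = f(t_n + h/2, u_n + (h/2)·k1); u_{n+1} = u_n + h·k2.
t=0.000000, u=0.860000:
  k1 = f(0.000000, 0.860000) = -1.220340
  k2 = f(0.240000, 0.567118) = -0.290678
  u ← 0.860000 + 0.48·(-0.290678) = 0.720474
t=0.480000, u=0.720474:
  k1 = f(0.480000, 0.720474) = -0.376487
  k2 = f(0.720000, 0.630117) = 0.064871
  u ← 0.720474 + 0.48·0.064871 = 0.751612
u(0.96) ≈ 0.7516

0.7516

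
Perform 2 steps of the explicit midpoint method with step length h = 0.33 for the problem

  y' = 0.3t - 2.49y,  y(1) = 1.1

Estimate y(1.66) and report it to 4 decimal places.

0.4252

Midpoint: k1 = f(t_n, y_n); k2 = f(t_n + h/2, y_n + (h/2)·k1); y_{n+1} = y_n + h·k2.
t=1.000000, y=1.100000:
  k1 = f(1.000000, 1.100000) = -2.439000
  k2 = f(1.165000, 0.697565) = -1.387437
  y ← 1.100000 + 0.33·(-1.387437) = 0.642146
t=1.330000, y=0.642146:
  k1 = f(1.330000, 0.642146) = -1.199943
  k2 = f(1.495000, 0.444155) = -0.657447
  y ← 0.642146 + 0.33·(-0.657447) = 0.425188
y(1.66) ≈ 0.4252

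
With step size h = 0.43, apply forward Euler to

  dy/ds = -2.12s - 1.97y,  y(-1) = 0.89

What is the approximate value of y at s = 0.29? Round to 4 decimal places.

Euler: y_{n+1} = y_n + h·f(s_n, y_n).
s=-1.000000, y=0.890000: f=0.366700 → y ← 0.890000 + 0.43·0.366700 = 1.047681
s=-0.570000, y=1.047681: f=-0.855532 → y ← 1.047681 + 0.43·(-0.855532) = 0.679802
s=-0.140000, y=0.679802: f=-1.042411 → y ← 0.679802 + 0.43·(-1.042411) = 0.231566
y(0.29) ≈ 0.2316

0.2316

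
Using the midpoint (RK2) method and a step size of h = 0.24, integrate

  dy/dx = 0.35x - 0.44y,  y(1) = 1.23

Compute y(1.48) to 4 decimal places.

1.1857

Midpoint: k1 = f(x_n, y_n); k2 = f(x_n + h/2, y_n + (h/2)·k1); y_{n+1} = y_n + h·k2.
x=1.000000, y=1.230000:
  k1 = f(1.000000, 1.230000) = -0.191200
  k2 = f(1.120000, 1.207056) = -0.139105
  y ← 1.230000 + 0.24·(-0.139105) = 1.196615
x=1.240000, y=1.196615:
  k1 = f(1.240000, 1.196615) = -0.092511
  k2 = f(1.360000, 1.185514) = -0.045626
  y ← 1.196615 + 0.24·(-0.045626) = 1.185665
y(1.48) ≈ 1.1857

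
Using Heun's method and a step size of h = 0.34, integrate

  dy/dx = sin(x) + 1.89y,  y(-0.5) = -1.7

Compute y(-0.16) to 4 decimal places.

Heun: k1 = f(x_n, y_n); k2 = f(x_n + h, y_n + h·k1); y_{n+1} = y_n + (h/2)·(k1 + k2).
x=-0.500000, y=-1.700000:
  k1 = f(-0.500000, -1.700000) = -3.692426
  k2 = f(-0.160000, -2.955425) = -5.745071
  y ← -1.700000 + (0.34/2)·(-3.692426 + (-5.745071)) = -3.304374
y(-0.16) ≈ -3.3044

-3.3044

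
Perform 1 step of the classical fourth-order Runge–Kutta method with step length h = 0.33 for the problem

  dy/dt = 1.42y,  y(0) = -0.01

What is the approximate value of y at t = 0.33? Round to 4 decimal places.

RK4: k1 = f(t_n, y_n); k2 = f(t_n + h/2, y_n + (h/2)·k1); k3 = f(t_n + h/2, y_n + (h/2)·k2); k4 = f(t_n + h, y_n + h·k3); y_{n+1} = y_n + (h/6)·(k1 + 2k2 + 2k3 + k4).
t=0.000000, y=-0.010000:
  k1 = f(0.000000, -0.010000) = -0.014200
  k2 = f(0.165000, -0.012343) = -0.017527
  k3 = f(0.165000, -0.012892) = -0.018307
  k4 = f(0.330000, -0.016041) = -0.022778
  y ← -0.010000 + (0.33/6)·(k1 + 2k2 + 2k3 + k4) = -0.015976
y(0.33) ≈ -0.0160

-0.0160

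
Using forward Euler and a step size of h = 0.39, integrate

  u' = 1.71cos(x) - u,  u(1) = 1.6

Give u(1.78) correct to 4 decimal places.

Euler: u_{n+1} = u_n + h·f(x_n, u_n).
x=1.000000, u=1.600000: f=-0.676083 → u ← 1.600000 + 0.39·(-0.676083) = 1.336328
x=1.390000, u=1.336328: f=-1.028847 → u ← 1.336328 + 0.39·(-1.028847) = 0.935077
u(1.78) ≈ 0.9351

0.9351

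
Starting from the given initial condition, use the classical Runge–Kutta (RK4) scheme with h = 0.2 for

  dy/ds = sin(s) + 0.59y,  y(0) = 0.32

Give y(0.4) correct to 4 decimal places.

0.4907

RK4: k1 = f(s_n, y_n); k2 = f(s_n + h/2, y_n + (h/2)·k1); k3 = f(s_n + h/2, y_n + (h/2)·k2); k4 = f(s_n + h, y_n + h·k3); y_{n+1} = y_n + (h/6)·(k1 + 2k2 + 2k3 + k4).
s=0.000000, y=0.320000:
  k1 = f(0.000000, 0.320000) = 0.188800
  k2 = f(0.100000, 0.338880) = 0.299773
  k3 = f(0.100000, 0.349977) = 0.306320
  k4 = f(0.200000, 0.381264) = 0.423615
  y ← 0.320000 + (0.2/6)·(k1 + 2k2 + 2k3 + k4) = 0.380820
s=0.200000, y=0.380820:
  k1 = f(0.200000, 0.380820) = 0.423353
  k2 = f(0.300000, 0.423155) = 0.545182
  k3 = f(0.300000, 0.435338) = 0.552370
  k4 = f(0.400000, 0.491294) = 0.679282
  y ← 0.380820 + (0.2/6)·(k1 + 2k2 + 2k3 + k4) = 0.490745
y(0.4) ≈ 0.4907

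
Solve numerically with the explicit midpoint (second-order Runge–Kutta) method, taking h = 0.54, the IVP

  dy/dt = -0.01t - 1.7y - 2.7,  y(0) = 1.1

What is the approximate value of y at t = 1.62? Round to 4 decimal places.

Midpoint: k1 = f(t_n, y_n); k2 = f(t_n + h/2, y_n + (h/2)·k1); y_{n+1} = y_n + h·k2.
t=0.000000, y=1.100000:
  k1 = f(0.000000, 1.100000) = -4.570000
  k2 = f(0.270000, -0.133900) = -2.475070
  y ← 1.100000 + 0.54·(-2.475070) = -0.236538
t=0.540000, y=-0.236538:
  k1 = f(0.540000, -0.236538) = -2.303286
  k2 = f(0.810000, -0.858425) = -1.248778
  y ← -0.236538 + 0.54·(-1.248778) = -0.910878
t=1.080000, y=-0.910878:
  k1 = f(1.080000, -0.910878) = -1.162308
  k2 = f(1.350000, -1.224701) = -0.631509
  y ← -0.910878 + 0.54·(-0.631509) = -1.251892
y(1.62) ≈ -1.2519

-1.2519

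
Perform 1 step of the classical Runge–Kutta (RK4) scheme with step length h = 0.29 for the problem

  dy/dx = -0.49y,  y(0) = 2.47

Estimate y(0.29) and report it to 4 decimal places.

2.1428

RK4: k1 = f(x_n, y_n); k2 = f(x_n + h/2, y_n + (h/2)·k1); k3 = f(x_n + h/2, y_n + (h/2)·k2); k4 = f(x_n + h, y_n + h·k3); y_{n+1} = y_n + (h/6)·(k1 + 2k2 + 2k3 + k4).
x=0.000000, y=2.470000:
  k1 = f(0.000000, 2.470000) = -1.210300
  k2 = f(0.145000, 2.294507) = -1.124308
  k3 = f(0.145000, 2.306975) = -1.130418
  k4 = f(0.290000, 2.142179) = -1.049668
  y ← 2.470000 + (0.29/6)·(k1 + 2k2 + 2k3 + k4) = 2.142811
y(0.29) ≈ 2.1428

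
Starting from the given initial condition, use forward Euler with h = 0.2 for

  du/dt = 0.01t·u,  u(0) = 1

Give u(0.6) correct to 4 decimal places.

Euler: u_{n+1} = u_n + h·f(t_n, u_n).
t=0.000000, u=1.000000: f=0.000000 → u ← 1.000000 + 0.2·0.000000 = 1.000000
t=0.200000, u=1.000000: f=0.002000 → u ← 1.000000 + 0.2·0.002000 = 1.000400
t=0.400000, u=1.000400: f=0.004002 → u ← 1.000400 + 0.2·0.004002 = 1.001200
u(0.6) ≈ 1.0012

1.0012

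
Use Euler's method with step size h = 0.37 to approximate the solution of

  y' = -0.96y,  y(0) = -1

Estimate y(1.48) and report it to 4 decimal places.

-0.1729

Euler: y_{n+1} = y_n + h·f(t_n, y_n).
t=0.000000, y=-1.000000: f=0.960000 → y ← -1.000000 + 0.37·0.960000 = -0.644800
t=0.370000, y=-0.644800: f=0.619008 → y ← -0.644800 + 0.37·0.619008 = -0.415767
t=0.740000, y=-0.415767: f=0.399136 → y ← -0.415767 + 0.37·0.399136 = -0.268087
t=1.110000, y=-0.268087: f=0.257363 → y ← -0.268087 + 0.37·0.257363 = -0.172862
y(1.48) ≈ -0.1729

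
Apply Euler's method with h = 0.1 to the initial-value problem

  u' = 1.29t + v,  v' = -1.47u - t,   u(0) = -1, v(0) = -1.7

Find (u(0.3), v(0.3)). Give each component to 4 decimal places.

-1.4257, -1.2181

Euler on (u,v): u_{n+1} = u_n + h·u', v_{n+1} = v_n + h·v'.
0.000000: (-1.000000, -1.700000); f=(-1.700000, 1.470000) → (-1.170000, -1.553000)
0.100000: (-1.170000, -1.553000); f=(-1.424000, 1.619900) → (-1.312400, -1.391010)
0.200000: (-1.312400, -1.391010); f=(-1.133010, 1.729228) → (-1.425701, -1.218087)
(u(0.3), v(0.3)) ≈ (-1.4257, -1.2181)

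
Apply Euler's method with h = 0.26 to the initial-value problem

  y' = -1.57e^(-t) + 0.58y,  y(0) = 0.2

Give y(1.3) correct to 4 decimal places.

Euler: y_{n+1} = y_n + h·f(t_n, y_n).
t=0.000000, y=0.200000: f=-1.454000 → y ← 0.200000 + 0.26·(-1.454000) = -0.178040
t=0.260000, y=-0.178040: f=-1.313814 → y ← -0.178040 + 0.26·(-1.313814) = -0.519632
t=0.520000, y=-0.519632: f=-1.234784 → y ← -0.519632 + 0.26·(-1.234784) = -0.840675
t=0.780000, y=-0.840675: f=-1.207289 → y ← -0.840675 + 0.26·(-1.207289) = -1.154571
t=1.040000, y=-1.154571: f=-1.224575 → y ← -1.154571 + 0.26·(-1.224575) = -1.472960
y(1.3) ≈ -1.4730

-1.4730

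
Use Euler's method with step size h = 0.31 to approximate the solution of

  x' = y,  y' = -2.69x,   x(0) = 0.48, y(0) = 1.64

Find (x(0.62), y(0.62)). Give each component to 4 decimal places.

1.3727, 0.4155

Euler on (x,y): x_{n+1} = x_n + h·x', y_{n+1} = y_n + h·y'.
0.000000: (0.480000, 1.640000); f=(1.640000, -1.291200) → (0.988400, 1.239728)
0.310000: (0.988400, 1.239728); f=(1.239728, -2.658796) → (1.372716, 0.415501)
(x(0.62), y(0.62)) ≈ (1.3727, 0.4155)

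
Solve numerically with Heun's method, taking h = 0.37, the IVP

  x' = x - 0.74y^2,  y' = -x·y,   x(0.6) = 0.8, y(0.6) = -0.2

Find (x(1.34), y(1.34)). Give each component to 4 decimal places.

1.6359, -0.0885

Heun on (x,y): k1 = f(t_n, state_n); k2 = f(t_n + h, state_n + h·k1); state_{n+1} = state_n + (h/2)·(k1 + k2).
0.600000: (0.800000, -0.200000)
  k1 = (0.770400, 0.160000)
  predictor → (1.085048, -0.140800)
  k2 = (1.070378, 0.152775)
  → (1.140544, -0.142137)
0.970000: (1.140544, -0.142137)
  k1 = (1.125594, 0.162113)
  predictor → (1.557014, -0.082155)
  k2 = (1.552019, 0.127916)
  → (1.635902, -0.088481)
(x(1.34), y(1.34)) ≈ (1.6359, -0.0885)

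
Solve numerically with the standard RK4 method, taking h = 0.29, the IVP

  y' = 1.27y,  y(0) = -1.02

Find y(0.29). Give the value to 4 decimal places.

RK4: k1 = f(x_n, y_n); k2 = f(x_n + h/2, y_n + (h/2)·k1); k3 = f(x_n + h/2, y_n + (h/2)·k2); k4 = f(x_n + h, y_n + h·k3); y_{n+1} = y_n + (h/6)·(k1 + 2k2 + 2k3 + k4).
x=0.000000, y=-1.020000:
  k1 = f(0.000000, -1.020000) = -1.295400
  k2 = f(0.145000, -1.207833) = -1.533948
  k3 = f(0.145000, -1.242422) = -1.577877
  k4 = f(0.290000, -1.477584) = -1.876532
  y ← -1.020000 + (0.29/6)·(k1 + 2k2 + 2k3 + k4) = -1.474120
y(0.29) ≈ -1.4741

-1.4741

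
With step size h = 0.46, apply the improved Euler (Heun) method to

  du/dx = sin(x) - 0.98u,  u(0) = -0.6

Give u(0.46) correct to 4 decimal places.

Heun: k1 = f(x_n, u_n); k2 = f(x_n + h, u_n + h·k1); u_{n+1} = u_n + (h/2)·(k1 + k2).
x=0.000000, u=-0.600000:
  k1 = f(0.000000, -0.600000) = 0.588000
  k2 = f(0.460000, -0.329520) = 0.766878
  u ← -0.600000 + (0.46/2)·(0.588000 + 0.766878) = -0.288378
u(0.46) ≈ -0.2884

-0.2884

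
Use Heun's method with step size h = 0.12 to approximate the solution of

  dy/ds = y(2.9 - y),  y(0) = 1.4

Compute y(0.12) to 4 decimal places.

Heun: k1 = f(s_n, y_n); k2 = f(s_n + h, y_n + h·k1); y_{n+1} = y_n + (h/2)·(k1 + k2).
s=0.000000, y=1.400000:
  k1 = f(0.000000, 1.400000) = 2.100000
  k2 = f(0.120000, 1.652000) = 2.061696
  y ← 1.400000 + (0.12/2)·(2.100000 + 2.061696) = 1.649702
y(0.12) ≈ 1.6497

1.6497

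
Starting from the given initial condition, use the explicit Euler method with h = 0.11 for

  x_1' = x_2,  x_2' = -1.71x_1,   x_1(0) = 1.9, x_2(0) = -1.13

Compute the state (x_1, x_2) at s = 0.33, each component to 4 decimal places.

1.4117, -2.1246

Euler on (x_1,x_2): x_1_{n+1} = x_1_n + h·x_1', x_2_{n+1} = x_2_n + h·x_2'.
0.000000: (1.900000, -1.130000); f=(-1.130000, -3.249000) → (1.775700, -1.487390)
0.110000: (1.775700, -1.487390); f=(-1.487390, -3.036447) → (1.612087, -1.821399)
0.220000: (1.612087, -1.821399); f=(-1.821399, -2.756669) → (1.411733, -2.124633)
(x_1(0.33), x_2(0.33)) ≈ (1.4117, -2.1246)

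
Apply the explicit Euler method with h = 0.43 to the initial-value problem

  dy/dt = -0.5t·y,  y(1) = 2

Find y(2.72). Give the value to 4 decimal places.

Euler: y_{n+1} = y_n + h·f(t_n, y_n).
t=1.000000, y=2.000000: f=-1.000000 → y ← 2.000000 + 0.43·(-1.000000) = 1.570000
t=1.430000, y=1.570000: f=-1.122550 → y ← 1.570000 + 0.43·(-1.122550) = 1.087303
t=1.860000, y=1.087303: f=-1.011192 → y ← 1.087303 + 0.43·(-1.011192) = 0.652491
t=2.290000, y=0.652491: f=-0.747102 → y ← 0.652491 + 0.43·(-0.747102) = 0.331237
y(2.72) ≈ 0.3312

0.3312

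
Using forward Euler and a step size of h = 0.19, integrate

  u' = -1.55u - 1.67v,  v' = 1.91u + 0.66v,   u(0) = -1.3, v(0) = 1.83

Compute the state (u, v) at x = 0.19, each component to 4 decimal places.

Euler on (u,v): u_{n+1} = u_n + h·u', v_{n+1} = v_n + h·v'.
0.000000: (-1.300000, 1.830000); f=(-1.041100, -1.275200) → (-1.497809, 1.587712)
(u(0.19), v(0.19)) ≈ (-1.4978, 1.5877)

-1.4978, 1.5877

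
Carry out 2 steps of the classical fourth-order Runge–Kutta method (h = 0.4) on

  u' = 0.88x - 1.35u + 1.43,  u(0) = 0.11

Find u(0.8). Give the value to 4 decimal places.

RK4: k1 = f(x_n, u_n); k2 = f(x_n + h/2, u_n + (h/2)·k1); k3 = f(x_n + h/2, u_n + (h/2)·k2); k4 = f(x_n + h, u_n + h·k3); u_{n+1} = u_n + (h/6)·(k1 + 2k2 + 2k3 + k4).
x=0.000000, u=0.110000:
  k1 = f(0.000000, 0.110000) = 1.281500
  k2 = f(0.200000, 0.366300) = 1.111495
  k3 = f(0.200000, 0.332299) = 1.157396
  k4 = f(0.400000, 0.572959) = 1.008506
  u ← 0.110000 + (0.4/6)·(k1 + 2k2 + 2k3 + k4) = 0.565186
x=0.400000, u=0.565186:
  k1 = f(0.400000, 0.565186) = 1.018999
  k2 = f(0.600000, 0.768986) = 0.919869
  k3 = f(0.600000, 0.749160) = 0.946634
  k4 = f(0.800000, 0.943840) = 0.859816
  u ← 0.565186 + (0.4/6)·(k1 + 2k2 + 2k3 + k4) = 0.939307
u(0.8) ≈ 0.9393

0.9393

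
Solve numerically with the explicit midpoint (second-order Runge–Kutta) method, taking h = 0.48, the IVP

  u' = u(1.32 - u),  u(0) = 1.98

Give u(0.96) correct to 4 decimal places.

1.5349

Midpoint: k1 = f(s_n, u_n); k2 = f(s_n + h/2, u_n + (h/2)·k1); u_{n+1} = u_n + h·k2.
s=0.000000, u=1.980000:
  k1 = f(0.000000, 1.980000) = -1.306800
  k2 = f(0.240000, 1.666368) = -0.577177
  u ← 1.980000 + 0.48·(-0.577177) = 1.702955
s=0.480000, u=1.702955:
  k1 = f(0.480000, 1.702955) = -0.652156
  k2 = f(0.720000, 1.546438) = -0.350172
  u ← 1.702955 + 0.48·(-0.350172) = 1.534873
u(0.96) ≈ 1.5349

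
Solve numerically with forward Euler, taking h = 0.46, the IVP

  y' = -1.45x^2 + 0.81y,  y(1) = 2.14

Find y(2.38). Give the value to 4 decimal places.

Euler: y_{n+1} = y_n + h·f(x_n, y_n).
x=1.000000, y=2.140000: f=0.283400 → y ← 2.140000 + 0.46·0.283400 = 2.270364
x=1.460000, y=2.270364: f=-1.251825 → y ← 2.270364 + 0.46·(-1.251825) = 1.694524
x=1.920000, y=1.694524: f=-3.972715 → y ← 1.694524 + 0.46·(-3.972715) = -0.132925
y(2.38) ≈ -0.1329

-0.1329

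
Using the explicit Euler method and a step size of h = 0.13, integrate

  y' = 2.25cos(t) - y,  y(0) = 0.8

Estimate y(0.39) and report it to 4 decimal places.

Euler: y_{n+1} = y_n + h·f(t_n, y_n).
t=0.000000, y=0.800000: f=1.450000 → y ← 0.800000 + 0.13·1.450000 = 0.988500
t=0.130000, y=0.988500: f=1.242514 → y ← 0.988500 + 0.13·1.242514 = 1.150027
t=0.260000, y=1.150027: f=1.024351 → y ← 1.150027 + 0.13·1.024351 = 1.283192
y(0.39) ≈ 1.2832

1.2832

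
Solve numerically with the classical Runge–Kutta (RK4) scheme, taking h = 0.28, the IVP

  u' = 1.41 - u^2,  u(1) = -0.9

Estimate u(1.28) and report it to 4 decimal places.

RK4: k1 = f(x_n, u_n); k2 = f(x_n + h/2, u_n + (h/2)·k1); k3 = f(x_n + h/2, u_n + (h/2)·k2); k4 = f(x_n + h, u_n + h·k3); u_{n+1} = u_n + (h/6)·(k1 + 2k2 + 2k3 + k4).
x=1.000000, u=-0.900000:
  k1 = f(1.000000, -0.900000) = 0.600000
  k2 = f(1.140000, -0.816000) = 0.744144
  k3 = f(1.140000, -0.795820) = 0.776671
  k4 = f(1.280000, -0.682532) = 0.944150
  u ← -0.900000 + (0.28/6)·(k1 + 2k2 + 2k3 + k4) = -0.685997
u(1.28) ≈ -0.6860

-0.6860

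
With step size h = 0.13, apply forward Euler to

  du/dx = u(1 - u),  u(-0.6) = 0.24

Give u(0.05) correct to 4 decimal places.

Euler: u_{n+1} = u_n + h·f(x_n, u_n).
x=-0.600000, u=0.240000: f=0.182400 → u ← 0.240000 + 0.13·0.182400 = 0.263712
x=-0.470000, u=0.263712: f=0.194168 → u ← 0.263712 + 0.13·0.194168 = 0.288954
x=-0.340000, u=0.288954: f=0.205460 → u ← 0.288954 + 0.13·0.205460 = 0.315664
x=-0.210000, u=0.315664: f=0.216020 → u ← 0.315664 + 0.13·0.216020 = 0.343746
x=-0.080000, u=0.343746: f=0.225585 → u ← 0.343746 + 0.13·0.225585 = 0.373072
u(0.05) ≈ 0.3731

0.3731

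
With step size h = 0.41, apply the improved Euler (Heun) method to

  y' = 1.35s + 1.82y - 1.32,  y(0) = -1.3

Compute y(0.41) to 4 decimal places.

Heun: k1 = f(s_n, y_n); k2 = f(s_n + h, y_n + h·k1); y_{n+1} = y_n + (h/2)·(k1 + k2).
s=0.000000, y=-1.300000:
  k1 = f(0.000000, -1.300000) = -3.686000
  k2 = f(0.410000, -2.811260) = -5.882993
  y ← -1.300000 + (0.41/2)·(-3.686000 + (-5.882993)) = -3.261644
y(0.41) ≈ -3.2616

-3.2616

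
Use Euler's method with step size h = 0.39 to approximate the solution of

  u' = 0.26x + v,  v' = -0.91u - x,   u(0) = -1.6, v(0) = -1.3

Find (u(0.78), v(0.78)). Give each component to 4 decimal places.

-2.3530, -0.1365

Euler on (u,v): u_{n+1} = u_n + h·u', v_{n+1} = v_n + h·v'.
0.000000: (-1.600000, -1.300000); f=(-1.300000, 1.456000) → (-2.107000, -0.732160)
0.390000: (-2.107000, -0.732160); f=(-0.630760, 1.527370) → (-2.352996, -0.136486)
(u(0.78), v(0.78)) ≈ (-2.3530, -0.1365)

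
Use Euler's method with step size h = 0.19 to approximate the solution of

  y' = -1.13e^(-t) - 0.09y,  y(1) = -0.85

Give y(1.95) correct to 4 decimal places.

-1.0485

Euler: y_{n+1} = y_n + h·f(t_n, y_n).
t=1.000000, y=-0.850000: f=-0.339204 → y ← -0.850000 + 0.19·(-0.339204) = -0.914449
t=1.190000, y=-0.914449: f=-0.261470 → y ← -0.914449 + 0.19·(-0.261470) = -0.964128
t=1.380000, y=-0.964128: f=-0.197512 → y ← -0.964128 + 0.19·(-0.197512) = -1.001655
t=1.570000, y=-1.001655: f=-0.144942 → y ← -1.001655 + 0.19·(-0.144942) = -1.029194
t=1.760000, y=-1.029194: f=-0.101783 → y ← -1.029194 + 0.19·(-0.101783) = -1.048533
y(1.95) ≈ -1.0485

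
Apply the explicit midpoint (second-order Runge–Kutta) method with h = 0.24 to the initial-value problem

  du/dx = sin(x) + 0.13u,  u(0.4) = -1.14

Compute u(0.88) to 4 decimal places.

Midpoint: k1 = f(x_n, u_n); k2 = f(x_n + h/2, u_n + (h/2)·k1); u_{n+1} = u_n + h·k2.
x=0.400000, u=-1.140000:
  k1 = f(0.400000, -1.140000) = 0.241218
  k2 = f(0.520000, -1.111054) = 0.352443
  u ← -1.140000 + 0.24·0.352443 = -1.055414
x=0.640000, u=-1.055414:
  k1 = f(0.640000, -1.055414) = 0.459992
  k2 = f(0.760000, -1.000215) = 0.558894
  u ← -1.055414 + 0.24·0.558894 = -0.921279
u(0.88) ≈ -0.9213

-0.9213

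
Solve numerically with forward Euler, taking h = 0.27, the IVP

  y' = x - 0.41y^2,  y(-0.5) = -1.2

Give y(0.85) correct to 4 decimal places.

Euler: y_{n+1} = y_n + h·f(x_n, y_n).
x=-0.500000, y=-1.200000: f=-1.090400 → y ← -1.200000 + 0.27·(-1.090400) = -1.494408
x=-0.230000, y=-1.494408: f=-1.145635 → y ← -1.494408 + 0.27·(-1.145635) = -1.803729
x=0.040000, y=-1.803729: f=-1.293910 → y ← -1.803729 + 0.27·(-1.293910) = -2.153085
x=0.310000, y=-2.153085: f=-1.590668 → y ← -2.153085 + 0.27·(-1.590668) = -2.582565
x=0.580000, y=-2.582565: f=-2.154554 → y ← -2.582565 + 0.27·(-2.154554) = -3.164295
y(0.85) ≈ -3.1643

-3.1643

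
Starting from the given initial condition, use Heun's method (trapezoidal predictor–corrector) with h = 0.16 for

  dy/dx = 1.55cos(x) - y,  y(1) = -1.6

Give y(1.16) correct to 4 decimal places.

-1.2587

Heun: k1 = f(x_n, y_n); k2 = f(x_n + h, y_n + h·k1); y_{n+1} = y_n + (h/2)·(k1 + k2).
x=1.000000, y=-1.600000:
  k1 = f(1.000000, -1.600000) = 2.437469
  k2 = f(1.160000, -1.210005) = 1.828981
  y ← -1.600000 + (0.16/2)·(2.437469 + 1.828981) = -1.258684
y(1.16) ≈ -1.2587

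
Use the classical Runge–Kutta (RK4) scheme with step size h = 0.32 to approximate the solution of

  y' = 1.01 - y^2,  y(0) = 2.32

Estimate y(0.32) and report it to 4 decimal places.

RK4: k1 = f(x_n, y_n); k2 = f(x_n + h/2, y_n + (h/2)·k1); k3 = f(x_n + h/2, y_n + (h/2)·k2); k4 = f(x_n + h, y_n + h·k3); y_{n+1} = y_n + (h/6)·(k1 + 2k2 + 2k3 + k4).
x=0.000000, y=2.320000:
  k1 = f(0.000000, 2.320000) = -4.372400
  k2 = f(0.160000, 1.620416) = -1.615748
  k3 = f(0.160000, 2.061480) = -3.239701
  k4 = f(0.320000, 1.283296) = -0.636848
  y ← 2.320000 + (0.32/6)·(k1 + 2k2 + 2k3 + k4) = 1.534926
y(0.32) ≈ 1.5349

1.5349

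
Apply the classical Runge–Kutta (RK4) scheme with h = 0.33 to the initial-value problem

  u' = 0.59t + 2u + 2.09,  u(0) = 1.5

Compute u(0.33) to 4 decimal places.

RK4: k1 = f(t_n, u_n); k2 = f(t_n + h/2, u_n + (h/2)·k1); k3 = f(t_n + h/2, u_n + (h/2)·k2); k4 = f(t_n + h, u_n + h·k3); u_{n+1} = u_n + (h/6)·(k1 + 2k2 + 2k3 + k4).
t=0.000000, u=1.500000:
  k1 = f(0.000000, 1.500000) = 5.090000
  k2 = f(0.165000, 2.339850) = 6.867050
  k3 = f(0.165000, 2.633063) = 7.453476
  k4 = f(0.330000, 3.959647) = 10.203994
  u ← 1.500000 + (0.33/6)·(k1 + 2k2 + 2k3 + k4) = 3.916428
u(0.33) ≈ 3.9164

3.9164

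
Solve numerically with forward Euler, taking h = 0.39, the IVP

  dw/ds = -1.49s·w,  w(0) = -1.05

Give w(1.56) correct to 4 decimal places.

-0.1421

Euler: w_{n+1} = w_n + h·f(s_n, w_n).
s=0.000000, w=-1.050000: f=0.000000 → w ← -1.050000 + 0.39·0.000000 = -1.050000
s=0.390000, w=-1.050000: f=0.610155 → w ← -1.050000 + 0.39·0.610155 = -0.812040
s=0.780000, w=-0.812040: f=0.943752 → w ← -0.812040 + 0.39·0.943752 = -0.443976
s=1.170000, w=-0.443976: f=0.773984 → w ← -0.443976 + 0.39·0.773984 = -0.142123
w(1.56) ≈ -0.1421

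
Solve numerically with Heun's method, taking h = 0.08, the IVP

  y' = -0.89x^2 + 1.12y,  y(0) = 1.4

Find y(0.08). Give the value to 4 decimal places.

1.5308

Heun: k1 = f(x_n, y_n); k2 = f(x_n + h, y_n + h·k1); y_{n+1} = y_n + (h/2)·(k1 + k2).
x=0.000000, y=1.400000:
  k1 = f(0.000000, 1.400000) = 1.568000
  k2 = f(0.080000, 1.525440) = 1.702797
  y ← 1.400000 + (0.08/2)·(1.568000 + 1.702797) = 1.530832
y(0.08) ≈ 1.5308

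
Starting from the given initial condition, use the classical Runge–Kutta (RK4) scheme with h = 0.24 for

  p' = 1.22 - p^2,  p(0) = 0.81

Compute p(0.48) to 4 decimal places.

RK4: k1 = f(x_n, p_n); k2 = f(x_n + h/2, p_n + (h/2)·k1); k3 = f(x_n + h/2, p_n + (h/2)·k2); k4 = f(x_n + h, p_n + h·k3); p_{n+1} = p_n + (h/6)·(k1 + 2k2 + 2k3 + k4).
x=0.000000, p=0.810000:
  k1 = f(0.000000, 0.810000) = 0.563900
  k2 = f(0.120000, 0.877668) = 0.449699
  k3 = f(0.120000, 0.863964) = 0.473566
  k4 = f(0.240000, 0.923656) = 0.366860
  p ← 0.810000 + (0.24/6)·(k1 + 2k2 + 2k3 + k4) = 0.921092
x=0.240000, p=0.921092:
  k1 = f(0.240000, 0.921092) = 0.371590
  k2 = f(0.360000, 0.965682) = 0.287457
  k3 = f(0.360000, 0.955587) = 0.306854
  k4 = f(0.480000, 0.994737) = 0.230499
  p ← 0.921092 + (0.24/6)·(k1 + 2k2 + 2k3 + k4) = 0.992720
p(0.48) ≈ 0.9927

0.9927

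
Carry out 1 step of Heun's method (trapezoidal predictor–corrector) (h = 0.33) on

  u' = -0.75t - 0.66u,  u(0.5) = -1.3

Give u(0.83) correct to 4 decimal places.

-1.1988

Heun: k1 = f(t_n, u_n); k2 = f(t_n + h, u_n + h·k1); u_{n+1} = u_n + (h/2)·(k1 + k2).
t=0.500000, u=-1.300000:
  k1 = f(0.500000, -1.300000) = 0.483000
  k2 = f(0.830000, -1.140610) = 0.130303
  u ← -1.300000 + (0.33/2)·(0.483000 + 0.130303) = -1.198805
u(0.83) ≈ -1.1988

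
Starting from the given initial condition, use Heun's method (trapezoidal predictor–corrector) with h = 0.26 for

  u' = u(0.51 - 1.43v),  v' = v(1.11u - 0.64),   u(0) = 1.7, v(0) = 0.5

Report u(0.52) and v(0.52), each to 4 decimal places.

Heun on (u,v): k1 = f(t_n, state_n); k2 = f(t_n + h, state_n + h·k1); state_{n+1} = state_n + (h/2)·(k1 + k2).
0.000000: (1.700000, 0.500000)
  k1 = (-0.348500, 0.623500)
  predictor → (1.609390, 0.662110)
  k2 = (-0.703009, 0.759058)
  → (1.563304, 0.679733)
0.260000: (1.563304, 0.679733)
  k1 = (-0.722274, 0.744489)
  predictor → (1.375513, 0.873300)
  k2 = (-1.016254, 0.774459)
  → (1.337295, 0.877196)
(u(0.52), v(0.52)) ≈ (1.3373, 0.8772)

1.3373, 0.8772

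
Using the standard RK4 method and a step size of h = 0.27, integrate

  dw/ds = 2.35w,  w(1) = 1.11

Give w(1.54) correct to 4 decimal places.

3.9446

RK4: k1 = f(s_n, w_n); k2 = f(s_n + h/2, w_n + (h/2)·k1); k3 = f(s_n + h/2, w_n + (h/2)·k2); k4 = f(s_n + h, w_n + h·k3); w_{n+1} = w_n + (h/6)·(k1 + 2k2 + 2k3 + k4).
s=1.000000, w=1.110000:
  k1 = f(1.000000, 1.110000) = 2.608500
  k2 = f(1.135000, 1.462148) = 3.436047
  k3 = f(1.135000, 1.573866) = 3.698586
  k4 = f(1.270000, 2.108618) = 4.955253
  w ← 1.110000 + (0.27/6)·(k1 + 2k2 + 2k3 + k4) = 2.092486
s=1.270000, w=2.092486:
  k1 = f(1.270000, 2.092486) = 4.917342
  k2 = f(1.405000, 2.756327) = 6.477368
  k3 = f(1.405000, 2.966930) = 6.972287
  k4 = f(1.540000, 3.975003) = 9.341257
  w ← 2.092486 + (0.27/6)·(k1 + 2k2 + 2k3 + k4) = 3.944592
w(1.54) ≈ 3.9446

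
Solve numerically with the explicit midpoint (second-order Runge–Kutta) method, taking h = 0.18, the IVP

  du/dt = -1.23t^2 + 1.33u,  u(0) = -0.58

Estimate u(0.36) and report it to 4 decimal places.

-0.9519

Midpoint: k1 = f(t_n, u_n); k2 = f(t_n + h/2, u_n + (h/2)·k1); u_{n+1} = u_n + h·k2.
t=0.000000, u=-0.580000:
  k1 = f(0.000000, -0.580000) = -0.771400
  k2 = f(0.090000, -0.649426) = -0.873700
  u ← -0.580000 + 0.18·(-0.873700) = -0.737266
t=0.180000, u=-0.737266:
  k1 = f(0.180000, -0.737266) = -1.020416
  k2 = f(0.270000, -0.829103) = -1.192374
  u ← -0.737266 + 0.18·(-1.192374) = -0.951893
u(0.36) ≈ -0.9519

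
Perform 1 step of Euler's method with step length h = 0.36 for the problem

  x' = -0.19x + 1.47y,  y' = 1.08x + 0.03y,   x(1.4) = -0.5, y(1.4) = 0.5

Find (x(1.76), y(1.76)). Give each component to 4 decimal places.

-0.2012, 0.3110

Euler on (x,y): x_{n+1} = x_n + h·x', y_{n+1} = y_n + h·y'.
1.400000: (-0.500000, 0.500000); f=(0.830000, -0.525000) → (-0.201200, 0.311000)
(x(1.76), y(1.76)) ≈ (-0.2012, 0.3110)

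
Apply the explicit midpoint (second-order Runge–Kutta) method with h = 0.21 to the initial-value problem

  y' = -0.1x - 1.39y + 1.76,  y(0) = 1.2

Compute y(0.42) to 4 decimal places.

Midpoint: k1 = f(x_n, y_n); k2 = f(x_n + h/2, y_n + (h/2)·k1); y_{n+1} = y_n + h·k2.
x=0.000000, y=1.200000:
  k1 = f(0.000000, 1.200000) = 0.092000
  k2 = f(0.105000, 1.209660) = 0.068073
  y ← 1.200000 + 0.21·0.068073 = 1.214295
x=0.210000, y=1.214295:
  k1 = f(0.210000, 1.214295) = 0.051130
  k2 = f(0.315000, 1.219664) = 0.033167
  y ← 1.214295 + 0.21·0.033167 = 1.221260
y(0.42) ≈ 1.2213

1.2213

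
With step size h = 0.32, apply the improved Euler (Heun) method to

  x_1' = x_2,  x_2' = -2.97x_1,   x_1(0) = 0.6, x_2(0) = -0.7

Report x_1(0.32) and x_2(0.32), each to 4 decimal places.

Heun on (x_1,x_2): k1 = f(t_n, state_n); k2 = f(t_n + h, state_n + h·k1); state_{n+1} = state_n + (h/2)·(k1 + k2).
0.000000: (0.600000, -0.700000)
  k1 = (-0.700000, -1.782000)
  predictor → (0.376000, -1.270240)
  k2 = (-1.270240, -1.116720)
  → (0.284762, -1.163795)
(x_1(0.32), x_2(0.32)) ≈ (0.2848, -1.1638)

0.2848, -1.1638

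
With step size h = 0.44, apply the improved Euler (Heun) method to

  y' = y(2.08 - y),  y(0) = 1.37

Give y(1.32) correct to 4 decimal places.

Heun: k1 = f(x_n, y_n); k2 = f(x_n + h, y_n + h·k1); y_{n+1} = y_n + (h/2)·(k1 + k2).
x=0.000000, y=1.370000:
  k1 = f(0.000000, 1.370000) = 0.972700
  k2 = f(0.440000, 1.797988) = 0.507054
  y ← 1.370000 + (0.44/2)·(0.972700 + 0.507054) = 1.695546
x=0.440000, y=1.695546:
  k1 = f(0.440000, 1.695546) = 0.651860
  k2 = f(0.880000, 1.982364) = 0.193550
  y ← 1.695546 + (0.44/2)·(0.651860 + 0.193550) = 1.881536
x=0.880000, y=1.881536:
  k1 = f(0.880000, 1.881536) = 0.373417
  k2 = f(1.320000, 2.045840) = 0.069887
  y ← 1.881536 + (0.44/2)·(0.373417 + 0.069887) = 1.979063
y(1.32) ≈ 1.9791

1.9791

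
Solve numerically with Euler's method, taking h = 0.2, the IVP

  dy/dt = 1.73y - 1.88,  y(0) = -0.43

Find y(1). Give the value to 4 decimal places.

Euler: y_{n+1} = y_n + h·f(t_n, y_n).
t=0.000000, y=-0.430000: f=-2.623900 → y ← -0.430000 + 0.2·(-2.623900) = -0.954780
t=0.200000, y=-0.954780: f=-3.531769 → y ← -0.954780 + 0.2·(-3.531769) = -1.661134
t=0.400000, y=-1.661134: f=-4.753762 → y ← -1.661134 + 0.2·(-4.753762) = -2.611886
t=0.600000, y=-2.611886: f=-6.398563 → y ← -2.611886 + 0.2·(-6.398563) = -3.891599
t=0.800000, y=-3.891599: f=-8.612466 → y ← -3.891599 + 0.2·(-8.612466) = -5.614092
y(1) ≈ -5.6141

-5.6141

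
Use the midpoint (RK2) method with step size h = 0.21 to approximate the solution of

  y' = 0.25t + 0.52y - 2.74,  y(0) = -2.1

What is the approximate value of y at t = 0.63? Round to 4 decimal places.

-4.8957

Midpoint: k1 = f(t_n, y_n); k2 = f(t_n + h/2, y_n + (h/2)·k1); y_{n+1} = y_n + h·k2.
t=0.000000, y=-2.100000:
  k1 = f(0.000000, -2.100000) = -3.832000
  k2 = f(0.105000, -2.502360) = -4.014977
  y ← -2.100000 + 0.21·(-4.014977) = -2.943145
t=0.210000, y=-2.943145:
  k1 = f(0.210000, -2.943145) = -4.217936
  k2 = f(0.315000, -3.386028) = -4.421985
  y ← -2.943145 + 0.21·(-4.421985) = -3.871762
t=0.420000, y=-3.871762:
  k1 = f(0.420000, -3.871762) = -4.648316
  k2 = f(0.525000, -4.359835) = -4.875864
  y ← -3.871762 + 0.21·(-4.875864) = -4.895694
y(0.63) ≈ -4.8957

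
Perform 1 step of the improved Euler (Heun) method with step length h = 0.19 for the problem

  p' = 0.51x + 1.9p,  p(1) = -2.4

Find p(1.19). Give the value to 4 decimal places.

-3.2992

Heun: k1 = f(x_n, p_n); k2 = f(x_n + h, p_n + h·k1); p_{n+1} = p_n + (h/2)·(k1 + k2).
x=1.000000, p=-2.400000:
  k1 = f(1.000000, -2.400000) = -4.050000
  k2 = f(1.190000, -3.169500) = -5.415150
  p ← -2.400000 + (0.19/2)·(-4.050000 + (-5.415150)) = -3.299189
p(1.19) ≈ -3.2992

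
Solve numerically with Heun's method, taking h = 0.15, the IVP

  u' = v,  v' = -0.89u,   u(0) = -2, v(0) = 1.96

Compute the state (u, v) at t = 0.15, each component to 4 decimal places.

-1.6860, 2.2074

Heun on (u,v): k1 = f(t_n, state_n); k2 = f(t_n + h, state_n + h·k1); state_{n+1} = state_n + (h/2)·(k1 + k2).
0.000000: (-2.000000, 1.960000)
  k1 = (1.960000, 1.780000)
  predictor → (-1.706000, 2.227000)
  k2 = (2.227000, 1.518340)
  → (-1.685975, 2.207375)
(u(0.15), v(0.15)) ≈ (-1.6860, 2.2074)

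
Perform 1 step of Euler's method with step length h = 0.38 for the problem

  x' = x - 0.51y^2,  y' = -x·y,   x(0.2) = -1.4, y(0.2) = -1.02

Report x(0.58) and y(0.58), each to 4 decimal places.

Euler on (x,y): x_{n+1} = x_n + h·x', y_{n+1} = y_n + h·y'.
0.200000: (-1.400000, -1.020000); f=(-1.930604, -1.428000) → (-2.133630, -1.562640)
(x(0.58), y(0.58)) ≈ (-2.1336, -1.5626)

-2.1336, -1.5626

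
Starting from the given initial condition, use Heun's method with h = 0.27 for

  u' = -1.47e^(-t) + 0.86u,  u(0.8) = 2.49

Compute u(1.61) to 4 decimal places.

4.4141

Heun: k1 = f(t_n, u_n); k2 = f(t_n + h, u_n + h·k1); u_{n+1} = u_n + (h/2)·(k1 + k2).
t=0.800000, u=2.490000:
  k1 = f(0.800000, 2.490000) = 1.480886
  k2 = f(1.070000, 2.889839) = 1.981039
  u ← 2.490000 + (0.27/2)·(1.480886 + 1.981039) = 2.957360
t=1.070000, u=2.957360:
  k1 = f(1.070000, 2.957360) = 2.039107
  k2 = f(1.340000, 3.507919) = 2.631897
  u ← 2.957360 + (0.27/2)·(2.039107 + 2.631897) = 3.587946
t=1.340000, u=3.587946:
  k1 = f(1.340000, 3.587946) = 2.700720
  k2 = f(1.610000, 4.317140) = 3.418906
  u ← 3.587946 + (0.27/2)·(2.700720 + 3.418906) = 4.414095
u(1.61) ≈ 4.4141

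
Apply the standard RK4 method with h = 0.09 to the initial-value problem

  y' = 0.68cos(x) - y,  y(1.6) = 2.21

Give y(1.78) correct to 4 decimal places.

1.8323

RK4: k1 = f(x_n, y_n); k2 = f(x_n + h/2, y_n + (h/2)·k1); k3 = f(x_n + h/2, y_n + (h/2)·k2); k4 = f(x_n + h, y_n + h·k3); y_{n+1} = y_n + (h/6)·(k1 + 2k2 + 2k3 + k4).
x=1.600000, y=2.210000:
  k1 = f(1.600000, 2.210000) = -2.229856
  k2 = f(1.645000, 2.109656) = -2.160069
  k3 = f(1.645000, 2.112797) = -2.163209
  k4 = f(1.690000, 2.015311) = -2.096178
  y ← 2.210000 + (0.09/6)·(k1 + 2k2 + 2k3 + k4) = 2.015411
x=1.690000, y=2.015411:
  k1 = f(1.690000, 2.015411) = -2.096278
  k2 = f(1.735000, 1.921079) = -2.032236
  k3 = f(1.735000, 1.923961) = -2.035118
  k4 = f(1.780000, 1.832251) = -1.973474
  y ← 2.015411 + (0.09/6)·(k1 + 2k2 + 2k3 + k4) = 1.832344
y(1.78) ≈ 1.8323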